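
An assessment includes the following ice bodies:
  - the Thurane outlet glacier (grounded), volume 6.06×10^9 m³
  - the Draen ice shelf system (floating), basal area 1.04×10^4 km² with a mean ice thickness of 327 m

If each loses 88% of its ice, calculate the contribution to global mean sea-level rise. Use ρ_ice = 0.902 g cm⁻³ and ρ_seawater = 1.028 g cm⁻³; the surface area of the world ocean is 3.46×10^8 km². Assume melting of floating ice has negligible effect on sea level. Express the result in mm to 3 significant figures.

Thurane: 0.88 × 6.06×10^9 m³ × (902/1028) = 4.679×10^9 m³ of water.
The Draen ice shelf system is floating and already displaces its own weight of water, so its melt adds essentially nothing to sea level.
Total added water ≈ 4.679×10^9 m³ over 3.46×10^14 m² → Δh = 1.35×10^-5 m = 0.0135 mm.

≈ 0.0135 mm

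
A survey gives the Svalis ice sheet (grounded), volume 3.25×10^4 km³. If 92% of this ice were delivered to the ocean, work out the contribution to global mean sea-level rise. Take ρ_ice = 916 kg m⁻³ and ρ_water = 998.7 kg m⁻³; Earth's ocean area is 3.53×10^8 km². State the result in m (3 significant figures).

Svalis: 0.92 × 3.25×10^4 km³ × (916/998.7) = 2.742×10^4 km³ of water.
Spread over 3.53×10^14 m² of ocean, Δh = 2.742×10^13 / 3.53×10^14 = 0.0777 m.

≈ 0.0777 m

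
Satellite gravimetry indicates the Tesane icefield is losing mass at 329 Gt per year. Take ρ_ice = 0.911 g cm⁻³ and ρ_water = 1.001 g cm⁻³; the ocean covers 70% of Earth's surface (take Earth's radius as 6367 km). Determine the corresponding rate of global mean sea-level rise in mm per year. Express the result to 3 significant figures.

≈ 0.922 mm/yr

ρ_w = 1.001 g cm⁻³ = 1001 kg m⁻³. Annual water volume added = 329 Gt / ρ_w = 3.290×10^14 kg / 1001 kg m⁻³ = 3.287×10^11 m³.
Δh per year = 3.287×10^11 / 3.57×10^14 = 9.22×10^-4 m = 0.922 mm.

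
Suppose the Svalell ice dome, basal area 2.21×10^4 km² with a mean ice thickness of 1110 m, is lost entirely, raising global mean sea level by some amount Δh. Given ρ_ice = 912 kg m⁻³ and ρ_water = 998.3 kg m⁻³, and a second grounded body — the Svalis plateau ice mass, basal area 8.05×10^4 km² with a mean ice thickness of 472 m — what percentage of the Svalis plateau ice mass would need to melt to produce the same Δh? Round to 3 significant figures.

≈ 64.6 %

Equal sea-level rise means equal mass of meltwater, i.e. equal mass of ice lost.
Ice mass of Svalell: 2.237×10^16 kg; ice mass of Svalis: 3.465×10^16 kg.
Fraction required = 2.237×10^16 / 3.465×10^16 = 0.646 → 64.6 %.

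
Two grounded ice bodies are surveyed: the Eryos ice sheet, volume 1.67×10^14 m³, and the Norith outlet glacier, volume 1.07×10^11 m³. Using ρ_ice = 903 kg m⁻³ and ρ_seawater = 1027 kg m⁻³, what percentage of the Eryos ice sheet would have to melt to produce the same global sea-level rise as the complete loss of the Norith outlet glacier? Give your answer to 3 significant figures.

Equal sea-level rise means equal mass of meltwater, i.e. equal mass of ice lost.
Ice mass of Norith: 9.662×10^13 kg; ice mass of Eryos: 1.508×10^17 kg.
Fraction required = 9.662×10^13 / 1.508×10^17 = 6.41×10^-4 → 0.0641 %.

≈ 0.0641 %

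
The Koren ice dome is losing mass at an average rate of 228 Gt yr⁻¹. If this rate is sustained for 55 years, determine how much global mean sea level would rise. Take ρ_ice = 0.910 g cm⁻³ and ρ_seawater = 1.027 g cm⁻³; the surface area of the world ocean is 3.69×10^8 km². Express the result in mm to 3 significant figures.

Total mass lost = 228 Gt/yr × 55 yr = 1.254×10^4 Gt = 1.254×10^16 kg.
ρ_w = 1.027 g cm⁻³ = 1027 kg m⁻³, so water volume = 1.254×10^16 / 1027 = 1.221×10^13 m³.
Δh = 1.221×10^13 / 3.69×10^14 = 0.0331 m = 33.1 mm.

≈ 33.1 mm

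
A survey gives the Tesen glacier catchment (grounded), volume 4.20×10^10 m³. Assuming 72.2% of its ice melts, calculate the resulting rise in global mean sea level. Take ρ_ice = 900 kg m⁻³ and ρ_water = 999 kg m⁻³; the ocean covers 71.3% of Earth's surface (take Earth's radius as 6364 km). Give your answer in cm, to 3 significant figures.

≈ 7.53×10^-3 cm

Tesen: 0.722 × 4.20×10^10 m³ × (900/999) = 2.732×10^10 m³ of water.
Spread over 3.63×10^14 m² of ocean, Δh = 2.732×10^10 / 3.63×10^14 = 7.53×10^-5 m = 7.53×10^-3 cm.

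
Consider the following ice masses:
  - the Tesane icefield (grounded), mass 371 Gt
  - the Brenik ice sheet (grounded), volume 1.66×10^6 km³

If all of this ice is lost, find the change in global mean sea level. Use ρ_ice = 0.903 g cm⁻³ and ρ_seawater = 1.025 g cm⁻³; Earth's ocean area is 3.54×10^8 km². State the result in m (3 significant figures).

≈ 4.13 m

Tesane: 371 Gt = 3.710×10^14 kg; dividing by ρ_w = 1.025 g cm⁻³ = 1025 kg m⁻³ gives 3.620×10^11 m³ of water.
Brenik: 1.66×10^6 km³ × (903/1025) = 1.462×10^6 km³ of water.
Total added water ≈ 1.463×10^15 m³ over 3.54×10^14 m² → Δh = 4.13 m.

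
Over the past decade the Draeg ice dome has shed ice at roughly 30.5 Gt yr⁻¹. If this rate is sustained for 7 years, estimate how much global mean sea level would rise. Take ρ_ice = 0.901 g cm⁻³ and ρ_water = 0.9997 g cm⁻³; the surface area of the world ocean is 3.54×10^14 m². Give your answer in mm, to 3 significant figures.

Total mass lost = 30.5 Gt/yr × 7 yr = 213.5 Gt = 2.135×10^14 kg.
ρ_w = 0.9997 g cm⁻³ = 999.7 kg m⁻³, so water volume = 2.135×10^14 / 999.7 = 2.136×10^11 m³.
Δh = 2.136×10^11 / 3.54×10^14 = 6.03×10^-4 m = 0.603 mm.

≈ 0.603 mm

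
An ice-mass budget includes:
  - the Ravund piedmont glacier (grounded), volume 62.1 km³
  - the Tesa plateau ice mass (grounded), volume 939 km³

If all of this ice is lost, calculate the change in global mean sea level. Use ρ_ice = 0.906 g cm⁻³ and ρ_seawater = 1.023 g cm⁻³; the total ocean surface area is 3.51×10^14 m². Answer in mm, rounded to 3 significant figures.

Ravund: 62.1 km³ × (906/1023) = 55.00 km³ of water.
Tesa: 939 km³ × (906/1023) = 831.6 km³ of water.
Total added water ≈ 8.866×10^11 m³ over 3.51×10^14 m² → Δh = 2.53×10^-3 m = 2.53 mm.

≈ 2.53 mm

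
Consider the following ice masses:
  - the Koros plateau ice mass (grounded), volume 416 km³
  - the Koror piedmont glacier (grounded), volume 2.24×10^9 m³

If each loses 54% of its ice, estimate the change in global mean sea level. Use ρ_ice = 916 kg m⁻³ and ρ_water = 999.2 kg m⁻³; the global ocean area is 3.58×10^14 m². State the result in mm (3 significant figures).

Koros: 0.54 × 416 km³ × (916/999.2) = 205.9 km³ of water.
Koror: 0.54 × 2.24×10^9 m³ × (916/999.2) = 1.109×10^9 m³ of water.
Total added water ≈ 2.070×10^11 m³ over 3.58×10^14 m² → Δh = 5.78×10^-4 m = 0.578 mm.

≈ 0.578 mm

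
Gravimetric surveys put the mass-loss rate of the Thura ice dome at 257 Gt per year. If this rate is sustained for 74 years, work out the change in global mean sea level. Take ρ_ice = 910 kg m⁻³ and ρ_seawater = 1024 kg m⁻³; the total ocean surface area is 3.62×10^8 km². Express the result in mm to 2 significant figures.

Total mass lost = 257 Gt/yr × 74 yr = 1.902×10^4 Gt = 1.902×10^16 kg.
ρ_w = 1024 kg m⁻³, so water volume = 1.902×10^16 / 1024 = 1.857×10^13 m³.
Δh = 1.857×10^13 / 3.62×10^14 = 0.0513 m = 51 mm.

≈ 51 mm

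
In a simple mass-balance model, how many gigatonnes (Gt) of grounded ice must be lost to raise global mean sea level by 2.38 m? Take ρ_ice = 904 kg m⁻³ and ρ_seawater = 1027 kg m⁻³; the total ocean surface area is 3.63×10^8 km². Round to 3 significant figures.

Required water volume = Δh × A = 2.38 m × 3.63×10^14 m² = 8.639×10^14 m³.
ρ_w = 1027 kg m⁻³, so the mass of water = 8.639×10^14 m³ × 1027 kg m⁻³ = 8.873×10^17 kg = 8.87×10^5 Gt (and the same mass of ice, by conservation).

≈ 8.87×10^5 Gt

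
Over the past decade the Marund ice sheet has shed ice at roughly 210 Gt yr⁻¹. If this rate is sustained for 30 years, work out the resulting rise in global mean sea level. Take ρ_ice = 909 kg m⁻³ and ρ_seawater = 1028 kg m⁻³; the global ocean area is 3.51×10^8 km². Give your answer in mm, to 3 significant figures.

Total mass lost = 210 Gt/yr × 30 yr = 6300 Gt = 6.300×10^15 kg.
ρ_w = 1028 kg m⁻³, so water volume = 6.300×10^15 / 1028 = 6.128×10^12 m³.
Δh = 6.128×10^12 / 3.51×10^14 = 0.0175 m = 17.5 mm.

≈ 17.5 mm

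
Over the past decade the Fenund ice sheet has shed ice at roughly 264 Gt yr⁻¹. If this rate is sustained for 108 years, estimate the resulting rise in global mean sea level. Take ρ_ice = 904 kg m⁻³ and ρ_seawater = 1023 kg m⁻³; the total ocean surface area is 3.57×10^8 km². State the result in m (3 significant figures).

≈ 0.0781 m

Total mass lost = 264 Gt/yr × 108 yr = 2.851×10^4 Gt = 2.851×10^16 kg.
ρ_w = 1023 kg m⁻³, so water volume = 2.851×10^16 / 1023 = 2.787×10^13 m³.
Δh = 2.787×10^13 / 3.57×10^14 = 0.0781 m.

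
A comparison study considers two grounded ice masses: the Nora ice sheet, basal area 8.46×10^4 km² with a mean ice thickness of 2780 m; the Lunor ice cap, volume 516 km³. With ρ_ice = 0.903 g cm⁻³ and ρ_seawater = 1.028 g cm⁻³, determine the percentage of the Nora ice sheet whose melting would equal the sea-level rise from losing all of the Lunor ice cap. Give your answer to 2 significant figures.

Equal sea-level rise means equal mass of meltwater, i.e. equal mass of ice lost.
Ice mass of Lunor: 4.659×10^14 kg; ice mass of Nora: 2.124×10^17 kg.
Fraction required = 4.659×10^14 / 2.124×10^17 = 2.19×10^-3 → 0.22 %.

≈ 0.22 %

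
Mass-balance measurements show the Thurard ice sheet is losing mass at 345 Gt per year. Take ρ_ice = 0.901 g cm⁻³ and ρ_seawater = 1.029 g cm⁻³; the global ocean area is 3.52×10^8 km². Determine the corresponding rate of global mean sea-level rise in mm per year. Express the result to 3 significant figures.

ρ_w = 1.029 g cm⁻³ = 1029 kg m⁻³. Annual water volume added = 345 Gt / ρ_w = 3.450×10^14 kg / 1029 kg m⁻³ = 3.353×10^11 m³.
Δh per year = 3.353×10^11 / 3.52×10^14 = 9.52×10^-4 m = 0.952 mm.

≈ 0.952 mm/yr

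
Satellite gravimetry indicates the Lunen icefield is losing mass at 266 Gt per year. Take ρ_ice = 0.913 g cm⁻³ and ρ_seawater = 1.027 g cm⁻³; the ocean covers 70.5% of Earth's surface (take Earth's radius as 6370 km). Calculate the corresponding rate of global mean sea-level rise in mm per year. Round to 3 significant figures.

ρ_w = 1.027 g cm⁻³ = 1027 kg m⁻³. Annual water volume added = 266 Gt / ρ_w = 2.660×10^14 kg / 1027 kg m⁻³ = 2.590×10^11 m³.
Δh per year = 2.590×10^11 / 3.59×10^14 = 7.20×10^-4 m = 0.720 mm.

≈ 0.720 mm/yr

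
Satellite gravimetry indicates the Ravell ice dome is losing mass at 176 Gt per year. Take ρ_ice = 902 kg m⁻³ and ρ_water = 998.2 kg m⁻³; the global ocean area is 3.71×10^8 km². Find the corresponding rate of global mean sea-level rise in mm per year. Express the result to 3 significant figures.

≈ 0.475 mm/yr

ρ_w = 998.2 kg m⁻³. Annual water volume added = 176 Gt / ρ_w = 1.760×10^14 kg / 998.2 kg m⁻³ = 1.763×10^11 m³.
Δh per year = 1.763×10^11 / 3.71×10^14 = 4.75×10^-4 m = 0.475 mm.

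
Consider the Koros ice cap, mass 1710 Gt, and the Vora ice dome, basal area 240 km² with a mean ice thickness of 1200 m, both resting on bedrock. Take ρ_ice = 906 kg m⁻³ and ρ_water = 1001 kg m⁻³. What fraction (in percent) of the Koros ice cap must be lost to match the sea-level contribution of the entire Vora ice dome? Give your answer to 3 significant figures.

≈ 15.3 %

Equal sea-level rise means equal mass of meltwater, i.e. equal mass of ice lost.
Ice mass of Vora: 2.609×10^14 kg; ice mass of Koros: 1.710×10^15 kg.
Fraction required = 2.609×10^14 / 1.710×10^15 = 0.153 → 15.3 %.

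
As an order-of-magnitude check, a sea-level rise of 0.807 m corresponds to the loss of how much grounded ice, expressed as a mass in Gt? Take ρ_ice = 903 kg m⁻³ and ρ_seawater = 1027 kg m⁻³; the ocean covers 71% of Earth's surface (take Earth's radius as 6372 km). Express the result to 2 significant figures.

Required water volume = Δh × A = 0.807 m × 3.62×10^14 m² = 2.923×10^14 m³.
ρ_w = 1027 kg m⁻³, so the mass of water = 2.923×10^14 m³ × 1027 kg m⁻³ = 3.002×10^17 kg = 3.0×10^5 Gt (and the same mass of ice, by conservation).

≈ 3.0×10^5 Gt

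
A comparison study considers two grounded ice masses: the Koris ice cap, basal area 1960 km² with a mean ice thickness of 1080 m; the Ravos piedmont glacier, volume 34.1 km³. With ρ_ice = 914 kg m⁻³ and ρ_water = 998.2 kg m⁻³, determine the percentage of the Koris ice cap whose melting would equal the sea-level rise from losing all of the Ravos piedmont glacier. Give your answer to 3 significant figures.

≈ 1.61 %

Equal sea-level rise means equal mass of meltwater, i.e. equal mass of ice lost.
Ice mass of Ravos: 3.117×10^13 kg; ice mass of Koris: 1.935×10^15 kg.
Fraction required = 3.117×10^13 / 1.935×10^15 = 0.0161 → 1.61 %.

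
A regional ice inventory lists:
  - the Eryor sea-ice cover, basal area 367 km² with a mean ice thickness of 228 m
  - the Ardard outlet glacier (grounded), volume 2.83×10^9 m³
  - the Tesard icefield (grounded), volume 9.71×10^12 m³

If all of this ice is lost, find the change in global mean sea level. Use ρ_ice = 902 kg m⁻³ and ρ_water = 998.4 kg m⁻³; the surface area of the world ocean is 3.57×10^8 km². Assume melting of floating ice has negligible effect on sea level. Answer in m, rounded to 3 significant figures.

≈ 0.0246 m

The Eryor sea-ice cover is floating and already displaces its own weight of water, so its melt adds essentially nothing to sea level.
Ardard: 2.83×10^9 m³ × (902/998.4) = 2.557×10^9 m³ of water.
Tesard: 9.71×10^12 m³ × (902/998.4) = 8.772×10^12 m³ of water.
Total added water ≈ 8.775×10^12 m³ over 3.57×10^14 m² → Δh = 0.0246 m.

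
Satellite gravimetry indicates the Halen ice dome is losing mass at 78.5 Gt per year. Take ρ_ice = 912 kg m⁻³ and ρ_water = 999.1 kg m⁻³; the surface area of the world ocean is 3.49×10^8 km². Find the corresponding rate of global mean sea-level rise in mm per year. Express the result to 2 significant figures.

≈ 0.23 mm/yr

ρ_w = 999.1 kg m⁻³. Annual water volume added = 78.5 Gt / ρ_w = 7.850×10^13 kg / 999.1 kg m⁻³ = 7.857×10^10 m³.
Δh per year = 7.857×10^10 / 3.49×10^14 = 2.25×10^-4 m = 0.23 mm.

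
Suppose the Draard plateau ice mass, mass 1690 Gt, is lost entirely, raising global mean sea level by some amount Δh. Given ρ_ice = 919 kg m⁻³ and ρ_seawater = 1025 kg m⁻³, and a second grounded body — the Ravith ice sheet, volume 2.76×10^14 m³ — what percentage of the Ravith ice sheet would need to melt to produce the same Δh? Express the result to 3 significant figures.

≈ 0.666 %

Equal sea-level rise means equal mass of meltwater, i.e. equal mass of ice lost.
Ice mass of Draard: 1.690×10^15 kg; ice mass of Ravith: 2.536×10^17 kg.
Fraction required = 1.690×10^15 / 2.536×10^17 = 6.66×10^-3 → 0.666 %.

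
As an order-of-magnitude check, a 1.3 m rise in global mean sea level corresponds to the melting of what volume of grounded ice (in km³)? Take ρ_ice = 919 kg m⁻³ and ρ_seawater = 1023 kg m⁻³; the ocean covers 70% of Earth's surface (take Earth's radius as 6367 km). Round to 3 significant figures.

Required water volume = Δh × A = 1.3 m × 3.57×10^14 m² = 4.636×10^14 m³ = 4.636×10^5 km³.
Ice volume = water volume × ρ_w/ρ_ice = 4.636×10^5 × 1023/919 = 5.16×10^5 km³.

≈ 5.16×10^5 km³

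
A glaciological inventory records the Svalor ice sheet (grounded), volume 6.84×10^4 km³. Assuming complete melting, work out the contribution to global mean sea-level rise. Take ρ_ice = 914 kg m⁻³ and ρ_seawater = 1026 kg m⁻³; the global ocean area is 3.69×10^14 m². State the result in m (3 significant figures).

≈ 0.165 m

Svalor: 6.84×10^4 km³ × (914/1026) = 6.093×10^4 km³ of water.
Spread over 3.69×10^14 m² of ocean, Δh = 6.093×10^13 / 3.69×10^14 = 0.165 m.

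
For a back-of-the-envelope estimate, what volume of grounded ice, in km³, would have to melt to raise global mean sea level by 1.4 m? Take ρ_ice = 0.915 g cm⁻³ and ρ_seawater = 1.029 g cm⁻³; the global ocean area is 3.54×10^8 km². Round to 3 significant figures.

≈ 5.57×10^5 km³

Required water volume = Δh × A = 1.4 m × 3.54×10^14 m² = 4.956×10^14 m³ = 4.956×10^5 km³.
Ice volume = water volume × ρ_w/ρ_ice = 4.956×10^5 × 1029/915 = 5.57×10^5 km³.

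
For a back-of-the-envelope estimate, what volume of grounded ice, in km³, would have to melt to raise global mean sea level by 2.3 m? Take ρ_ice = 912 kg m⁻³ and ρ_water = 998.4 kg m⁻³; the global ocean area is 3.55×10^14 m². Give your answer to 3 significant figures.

Required water volume = Δh × A = 2.3 m × 3.55×10^14 m² = 8.165×10^14 m³ = 8.165×10^5 km³.
Ice volume = water volume × ρ_w/ρ_ice = 8.165×10^5 × 998.4/912 = 8.94×10^5 km³.

≈ 8.94×10^5 km³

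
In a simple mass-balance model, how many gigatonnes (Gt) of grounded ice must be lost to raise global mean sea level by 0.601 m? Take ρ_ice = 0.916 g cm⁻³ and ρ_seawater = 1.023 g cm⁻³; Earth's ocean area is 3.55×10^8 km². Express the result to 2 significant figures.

≈ 2.2×10^5 Gt

Required water volume = Δh × A = 0.601 m × 3.55×10^14 m² = 2.134×10^14 m³.
ρ_w = 1.023 g cm⁻³ = 1023 kg m⁻³, so the mass of water = 2.134×10^14 m³ × 1023 kg m⁻³ = 2.183×10^17 kg = 2.2×10^5 Gt (and the same mass of ice, by conservation).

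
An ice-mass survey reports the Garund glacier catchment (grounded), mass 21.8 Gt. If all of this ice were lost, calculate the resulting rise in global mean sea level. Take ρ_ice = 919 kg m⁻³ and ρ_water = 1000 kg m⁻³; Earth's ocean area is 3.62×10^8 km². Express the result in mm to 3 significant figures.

≈ 0.0602 mm

Garund: 21.8 Gt = 2.180×10^13 kg; dividing by ρ_w = 1000 kg m⁻³ gives 2.180×10^10 m³ of water.
Spread over 3.62×10^14 m² of ocean, Δh = 2.180×10^10 / 3.62×10^14 = 6.02×10^-5 m = 0.0602 mm.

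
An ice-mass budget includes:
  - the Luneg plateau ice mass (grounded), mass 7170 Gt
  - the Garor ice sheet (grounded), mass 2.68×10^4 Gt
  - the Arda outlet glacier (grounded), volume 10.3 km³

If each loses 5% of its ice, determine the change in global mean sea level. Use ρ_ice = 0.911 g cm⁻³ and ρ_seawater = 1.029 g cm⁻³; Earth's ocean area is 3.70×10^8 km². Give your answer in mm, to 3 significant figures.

Luneg: 0.05 × 7170 Gt = 3.585×10^14 kg; dividing by ρ_w = 1.029 g cm⁻³ = 1029 kg m⁻³ gives 3.484×10^11 m³ of water.
Garor: 0.05 × 2.68×10^4 Gt = 1.340×10^15 kg; dividing by ρ_w = 1029 kg m⁻³ gives 1.302×10^12 m³ of water.
Arda: 0.05 × 10.3 km³ × (911/1029) = 0.4559 km³ of water.
Total added water ≈ 1.651×10^12 m³ over 3.70×10^14 m² → Δh = 4.46×10^-3 m = 4.46 mm.

≈ 4.46 mm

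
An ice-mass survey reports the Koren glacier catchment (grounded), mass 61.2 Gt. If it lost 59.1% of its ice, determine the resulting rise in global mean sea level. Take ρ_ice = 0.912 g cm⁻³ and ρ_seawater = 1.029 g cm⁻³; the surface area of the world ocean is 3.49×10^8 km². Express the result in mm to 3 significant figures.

≈ 0.101 mm

Koren: 0.591 × 61.2 Gt = 3.617×10^13 kg; dividing by ρ_w = 1.029 g cm⁻³ = 1029 kg m⁻³ gives 3.515×10^10 m³ of water.
Spread over 3.49×10^14 m² of ocean, Δh = 3.515×10^10 / 3.49×10^14 = 1.01×10^-4 m = 0.101 mm.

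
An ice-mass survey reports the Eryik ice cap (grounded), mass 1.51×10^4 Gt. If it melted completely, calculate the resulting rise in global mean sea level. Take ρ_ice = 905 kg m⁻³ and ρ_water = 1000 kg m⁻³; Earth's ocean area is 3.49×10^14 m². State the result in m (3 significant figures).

Eryik: 1.51×10^4 Gt = 1.510×10^16 kg; dividing by ρ_w = 1000 kg m⁻³ gives 1.510×10^13 m³ of water.
Spread over 3.49×10^14 m² of ocean, Δh = 1.510×10^13 / 3.49×10^14 = 0.0433 m.

≈ 0.0433 m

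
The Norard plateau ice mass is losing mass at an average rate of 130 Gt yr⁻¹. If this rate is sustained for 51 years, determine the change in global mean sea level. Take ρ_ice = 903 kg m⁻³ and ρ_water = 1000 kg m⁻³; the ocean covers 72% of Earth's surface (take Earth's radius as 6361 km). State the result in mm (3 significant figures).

≈ 18.1 mm

Total mass lost = 130 Gt/yr × 51 yr = 6630 Gt = 6.630×10^15 kg.
ρ_w = 1000 kg m⁻³, so water volume = 6.630×10^15 / 1000 = 6.630×10^12 m³.
Δh = 6.630×10^12 / 3.66×10^14 = 0.0181 m = 18.1 mm.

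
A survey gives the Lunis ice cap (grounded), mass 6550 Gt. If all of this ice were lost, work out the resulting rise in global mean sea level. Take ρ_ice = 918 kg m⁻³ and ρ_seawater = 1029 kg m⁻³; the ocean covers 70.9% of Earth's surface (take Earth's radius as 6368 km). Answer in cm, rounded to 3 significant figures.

≈ 1.76 cm

Lunis: 6550 Gt = 6.550×10^15 kg; dividing by ρ_w = 1029 kg m⁻³ gives 6.365×10^12 m³ of water.
Spread over 3.61×10^14 m² of ocean, Δh = 6.365×10^12 / 3.61×10^14 = 0.0176 m = 1.76 cm.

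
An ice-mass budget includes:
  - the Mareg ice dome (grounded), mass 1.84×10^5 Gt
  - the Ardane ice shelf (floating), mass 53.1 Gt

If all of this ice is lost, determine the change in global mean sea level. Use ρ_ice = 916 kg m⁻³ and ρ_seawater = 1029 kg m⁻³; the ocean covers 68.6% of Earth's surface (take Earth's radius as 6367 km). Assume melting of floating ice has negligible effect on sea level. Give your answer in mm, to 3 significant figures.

Mareg: 1.84×10^5 Gt = 1.840×10^17 kg; dividing by ρ_w = 1029 kg m⁻³ gives 1.788×10^14 m³ of water.
The Ardane ice shelf is floating and already displaces its own weight of water, so its melt adds essentially nothing to sea level.
Total added water ≈ 1.788×10^14 m³ over 3.49×10^14 m² → Δh = 0.512 m = 512 mm.

≈ 512 mm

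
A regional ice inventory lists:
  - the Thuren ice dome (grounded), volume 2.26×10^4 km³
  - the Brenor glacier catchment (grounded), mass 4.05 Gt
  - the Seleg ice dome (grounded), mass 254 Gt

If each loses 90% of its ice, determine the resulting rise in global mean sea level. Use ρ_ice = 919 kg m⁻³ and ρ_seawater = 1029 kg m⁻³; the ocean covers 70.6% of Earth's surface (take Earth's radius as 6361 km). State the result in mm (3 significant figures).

≈ 51.2 mm

Thuren: 0.9 × 2.26×10^4 km³ × (919/1029) = 1.817×10^4 km³ of water.
Brenor: 0.9 × 4.05 Gt = 3.645×10^12 kg; dividing by ρ_w = 1029 kg m⁻³ gives 3.542×10^9 m³ of water.
Seleg: 0.9 × 254 Gt = 2.286×10^14 kg; dividing by ρ_w = 1029 kg m⁻³ gives 2.222×10^11 m³ of water.
Total added water ≈ 1.839×10^13 m³ over 3.59×10^14 m² → Δh = 0.0512 m = 51.2 mm.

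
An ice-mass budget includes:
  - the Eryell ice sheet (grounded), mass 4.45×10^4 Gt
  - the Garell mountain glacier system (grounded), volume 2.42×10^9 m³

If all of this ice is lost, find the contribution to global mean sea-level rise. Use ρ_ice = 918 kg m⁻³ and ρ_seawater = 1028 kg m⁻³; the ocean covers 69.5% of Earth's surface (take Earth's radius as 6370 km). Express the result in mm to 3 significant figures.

≈ 122 mm

Eryell: 4.45×10^4 Gt = 4.450×10^16 kg; dividing by ρ_w = 1028 kg m⁻³ gives 4.329×10^13 m³ of water.
Garell: 2.42×10^9 m³ × (918/1028) = 2.161×10^9 m³ of water.
Total added water ≈ 4.329×10^13 m³ over 3.54×10^14 m² → Δh = 0.122 m = 122 mm.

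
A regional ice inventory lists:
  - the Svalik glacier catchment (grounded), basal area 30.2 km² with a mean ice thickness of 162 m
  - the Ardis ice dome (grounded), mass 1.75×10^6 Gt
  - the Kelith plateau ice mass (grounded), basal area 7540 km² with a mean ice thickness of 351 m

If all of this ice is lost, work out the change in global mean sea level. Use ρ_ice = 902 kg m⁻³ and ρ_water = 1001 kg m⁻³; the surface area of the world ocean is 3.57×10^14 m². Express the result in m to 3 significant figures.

Svalik: ice volume = 30.2 km² × 162 m = 4.892 km³; 4.892 × (902/1001) = 4.409 km³ of water.
Ardis: 1.75×10^6 Gt = 1.750×10^18 kg; dividing by ρ_w = 1001 kg m⁻³ gives 1.748×10^15 m³ of water.
Kelith: ice volume = 7540 km² × 351 m = 2647 km³; 2647 × (902/1001) = 2385 km³ of water.
Total added water ≈ 1.751×10^15 m³ over 3.57×10^14 m² → Δh = 4.90 m.

≈ 4.90 m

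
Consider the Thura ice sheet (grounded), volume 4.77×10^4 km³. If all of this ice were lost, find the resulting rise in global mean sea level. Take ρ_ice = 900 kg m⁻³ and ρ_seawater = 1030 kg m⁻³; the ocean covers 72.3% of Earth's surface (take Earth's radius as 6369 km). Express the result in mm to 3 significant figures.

≈ 113 mm

Thura: 4.77×10^4 km³ × (900/1030) = 4.168×10^4 km³ of water.
Spread over 3.69×10^14 m² of ocean, Δh = 4.168×10^13 / 3.69×10^14 = 0.113 m = 113 mm.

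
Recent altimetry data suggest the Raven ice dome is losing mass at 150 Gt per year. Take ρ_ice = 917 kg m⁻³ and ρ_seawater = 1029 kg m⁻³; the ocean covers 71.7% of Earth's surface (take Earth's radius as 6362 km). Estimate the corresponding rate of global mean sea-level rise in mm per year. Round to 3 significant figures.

≈ 0.400 mm/yr

ρ_w = 1029 kg m⁻³. Annual water volume added = 150 Gt / ρ_w = 1.500×10^14 kg / 1029 kg m⁻³ = 1.458×10^11 m³.
Δh per year = 1.458×10^11 / 3.65×10^14 = 4.00×10^-4 m = 0.400 mm.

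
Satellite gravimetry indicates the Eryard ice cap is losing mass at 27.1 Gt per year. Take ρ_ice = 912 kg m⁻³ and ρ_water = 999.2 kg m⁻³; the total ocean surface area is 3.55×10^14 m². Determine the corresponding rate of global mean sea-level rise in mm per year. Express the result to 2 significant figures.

ρ_w = 999.2 kg m⁻³. Annual water volume added = 27.1 Gt / ρ_w = 2.710×10^13 kg / 999.2 kg m⁻³ = 2.712×10^10 m³.
Δh per year = 2.712×10^10 / 3.55×10^14 = 7.64×10^-5 m = 0.076 mm.

≈ 0.076 mm/yr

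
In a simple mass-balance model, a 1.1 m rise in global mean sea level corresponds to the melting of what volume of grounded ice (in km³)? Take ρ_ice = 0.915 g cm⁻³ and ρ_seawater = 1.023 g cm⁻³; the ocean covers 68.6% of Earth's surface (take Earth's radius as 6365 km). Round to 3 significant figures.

≈ 4.30×10^5 km³

Required water volume = Δh × A = 1.1 m × 3.49×10^14 m² = 3.842×10^14 m³ = 3.842×10^5 km³.
Ice volume = water volume × ρ_w/ρ_ice = 3.842×10^5 × 1023/915 = 4.30×10^5 km³.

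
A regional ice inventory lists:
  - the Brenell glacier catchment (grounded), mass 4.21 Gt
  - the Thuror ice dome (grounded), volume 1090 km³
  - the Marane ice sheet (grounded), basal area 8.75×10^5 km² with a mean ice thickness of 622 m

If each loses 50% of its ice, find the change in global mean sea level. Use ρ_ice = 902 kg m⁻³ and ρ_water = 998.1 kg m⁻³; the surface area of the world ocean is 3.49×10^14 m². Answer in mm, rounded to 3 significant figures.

≈ 706 mm

Brenell: 0.5 × 4.21 Gt = 2.105×10^12 kg; dividing by ρ_w = 998.1 kg m⁻³ gives 2.109×10^9 m³ of water.
Thuror: 0.5 × 1090 km³ × (902/998.1) = 492.5 km³ of water.
Marane: ice volume = 8.75×10^5 km² × 622 m = 5.442×10^5 km³; 0.5 × 5.442×10^5 × (902/998.1) = 2.459×10^5 km³ of water.
Total added water ≈ 2.464×10^14 m³ over 3.49×10^14 m² → Δh = 0.706 m = 706 mm.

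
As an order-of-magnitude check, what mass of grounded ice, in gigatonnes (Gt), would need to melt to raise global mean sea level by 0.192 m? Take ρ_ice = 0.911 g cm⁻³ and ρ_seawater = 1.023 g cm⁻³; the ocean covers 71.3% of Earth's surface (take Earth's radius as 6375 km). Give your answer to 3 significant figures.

Required water volume = Δh × A = 0.192 m × 3.64×10^14 m² = 6.991×10^13 m³.
ρ_w = 1.023 g cm⁻³ = 1023 kg m⁻³, so the mass of water = 6.991×10^13 m³ × 1023 kg m⁻³ = 7.152×10^16 kg = 7.15×10^4 Gt (and the same mass of ice, by conservation).

≈ 7.15×10^4 Gt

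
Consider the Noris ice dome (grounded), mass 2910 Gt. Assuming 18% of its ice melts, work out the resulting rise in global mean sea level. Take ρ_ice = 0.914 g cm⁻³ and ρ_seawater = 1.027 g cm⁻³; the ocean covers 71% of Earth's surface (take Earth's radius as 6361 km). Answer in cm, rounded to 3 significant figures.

≈ 0.141 cm

Noris: 0.18 × 2910 Gt = 5.238×10^14 kg; dividing by ρ_w = 1.027 g cm⁻³ = 1027 kg m⁻³ gives 5.100×10^11 m³ of water.
Spread over 3.61×10^14 m² of ocean, Δh = 5.100×10^11 / 3.61×10^14 = 1.41×10^-3 m = 0.141 cm.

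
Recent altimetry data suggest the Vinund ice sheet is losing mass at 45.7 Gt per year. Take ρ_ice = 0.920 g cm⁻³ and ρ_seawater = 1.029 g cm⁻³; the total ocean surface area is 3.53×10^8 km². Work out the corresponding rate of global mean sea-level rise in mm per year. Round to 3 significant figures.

≈ 0.126 mm/yr

ρ_w = 1.029 g cm⁻³ = 1029 kg m⁻³. Annual water volume added = 45.7 Gt / ρ_w = 4.570×10^13 kg / 1029 kg m⁻³ = 4.441×10^10 m³.
Δh per year = 4.441×10^10 / 3.53×10^14 = 1.26×10^-4 m = 0.126 mm.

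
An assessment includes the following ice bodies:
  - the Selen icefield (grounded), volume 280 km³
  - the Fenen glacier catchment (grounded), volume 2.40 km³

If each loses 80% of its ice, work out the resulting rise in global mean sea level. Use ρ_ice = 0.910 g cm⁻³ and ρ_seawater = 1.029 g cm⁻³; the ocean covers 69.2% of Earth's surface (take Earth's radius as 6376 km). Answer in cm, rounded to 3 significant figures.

Selen: 0.8 × 280 km³ × (910/1029) = 198.1 km³ of water.
Fenen: 0.8 × 2.40 km³ × (910/1029) = 1.698 km³ of water.
Total added water ≈ 1.998×10^11 m³ over 3.54×10^14 m² → Δh = 5.65×10^-4 m = 0.0565 cm.

≈ 0.0565 cm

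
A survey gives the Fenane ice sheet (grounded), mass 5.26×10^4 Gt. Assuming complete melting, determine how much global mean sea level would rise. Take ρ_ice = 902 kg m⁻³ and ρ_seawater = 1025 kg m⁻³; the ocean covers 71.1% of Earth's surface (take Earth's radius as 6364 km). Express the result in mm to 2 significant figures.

Fenane: 5.26×10^4 Gt = 5.260×10^16 kg; dividing by ρ_w = 1025 kg m⁻³ gives 5.132×10^13 m³ of water.
Spread over 3.62×10^14 m² of ocean, Δh = 5.132×10^13 / 3.62×10^14 = 0.142 m = 140 mm.

≈ 140 mm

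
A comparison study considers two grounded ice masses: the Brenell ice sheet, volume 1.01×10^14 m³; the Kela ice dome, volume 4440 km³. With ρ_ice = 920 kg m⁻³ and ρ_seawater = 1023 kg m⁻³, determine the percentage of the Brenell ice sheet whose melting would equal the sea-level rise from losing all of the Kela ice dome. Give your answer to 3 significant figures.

Equal sea-level rise means equal mass of meltwater, i.e. equal mass of ice lost.
Ice mass of Kela: 4.085×10^15 kg; ice mass of Brenell: 9.292×10^16 kg.
Fraction required = 4.085×10^15 / 9.292×10^16 = 0.0440 → 4.40 %.

≈ 4.40 %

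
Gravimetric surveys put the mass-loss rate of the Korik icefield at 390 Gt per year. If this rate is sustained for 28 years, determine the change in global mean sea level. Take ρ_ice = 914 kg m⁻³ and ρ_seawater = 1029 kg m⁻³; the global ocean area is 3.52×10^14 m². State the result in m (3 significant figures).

≈ 0.0301 m

Total mass lost = 390 Gt/yr × 28 yr = 1.092×10^4 Gt = 1.092×10^16 kg.
ρ_w = 1029 kg m⁻³, so water volume = 1.092×10^16 / 1029 = 1.061×10^13 m³.
Δh = 1.061×10^13 / 3.52×10^14 = 0.0301 m.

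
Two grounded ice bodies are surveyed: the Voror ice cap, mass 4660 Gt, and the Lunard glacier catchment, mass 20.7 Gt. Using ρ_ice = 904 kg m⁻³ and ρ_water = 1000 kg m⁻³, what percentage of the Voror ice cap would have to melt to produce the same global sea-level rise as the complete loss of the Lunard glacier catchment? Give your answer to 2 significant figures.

Equal sea-level rise means equal mass of meltwater, i.e. equal mass of ice lost.
Ice mass of Lunard: 2.070×10^13 kg; ice mass of Voror: 4.660×10^15 kg.
Fraction required = 2.070×10^13 / 4.660×10^15 = 4.44×10^-3 → 0.44 %.

≈ 0.44 %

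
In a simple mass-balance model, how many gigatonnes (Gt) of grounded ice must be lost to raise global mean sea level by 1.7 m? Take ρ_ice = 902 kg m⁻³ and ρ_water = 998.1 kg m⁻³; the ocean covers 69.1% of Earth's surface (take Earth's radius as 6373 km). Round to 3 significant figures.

≈ 5.98×10^5 Gt

Required water volume = Δh × A = 1.7 m × 3.53×10^14 m² = 5.995×10^14 m³.
ρ_w = 998.1 kg m⁻³, so the mass of water = 5.995×10^14 m³ × 998.1 kg m⁻³ = 5.984×10^17 kg = 5.98×10^5 Gt (and the same mass of ice, by conservation).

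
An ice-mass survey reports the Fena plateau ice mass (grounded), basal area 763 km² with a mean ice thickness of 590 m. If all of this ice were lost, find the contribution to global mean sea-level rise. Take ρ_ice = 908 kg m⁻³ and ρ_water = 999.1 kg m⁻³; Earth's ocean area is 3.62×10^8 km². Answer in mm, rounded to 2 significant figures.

Fena: ice volume = 763 km² × 590 m = 450.2 km³; 450.2 × (908/999.1) = 409.1 km³ of water.
Spread over 3.62×10^14 m² of ocean, Δh = 4.091×10^11 / 3.62×10^14 = 1.13×10^-3 m = 1.1 mm.

≈ 1.1 mm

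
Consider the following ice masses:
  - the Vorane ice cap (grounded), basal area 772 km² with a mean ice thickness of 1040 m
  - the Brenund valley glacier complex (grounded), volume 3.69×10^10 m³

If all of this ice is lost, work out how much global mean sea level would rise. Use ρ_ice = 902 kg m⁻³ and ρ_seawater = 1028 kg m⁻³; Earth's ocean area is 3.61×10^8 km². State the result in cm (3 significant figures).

≈ 0.204 cm

Vorane: ice volume = 772 km² × 1040 m = 802.9 km³; 802.9 × (902/1028) = 704.5 km³ of water.
Brenund: 3.69×10^10 m³ × (902/1028) = 3.238×10^10 m³ of water.
Total added water ≈ 7.368×10^11 m³ over 3.61×10^14 m² → Δh = 2.04×10^-3 m = 0.204 cm.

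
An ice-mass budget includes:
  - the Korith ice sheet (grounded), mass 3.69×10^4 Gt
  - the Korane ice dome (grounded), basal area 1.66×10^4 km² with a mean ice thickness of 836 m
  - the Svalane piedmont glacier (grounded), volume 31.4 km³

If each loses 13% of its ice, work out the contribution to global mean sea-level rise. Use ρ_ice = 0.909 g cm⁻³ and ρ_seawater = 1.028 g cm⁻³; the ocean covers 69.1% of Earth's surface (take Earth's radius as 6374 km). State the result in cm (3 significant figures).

≈ 1.78 cm

Korith: 0.13 × 3.69×10^4 Gt = 4.797×10^15 kg; dividing by ρ_w = 1.028 g cm⁻³ = 1028 kg m⁻³ gives 4.666×10^12 m³ of water.
Korane: ice volume = 1.66×10^4 km² × 836 m = 1.388×10^4 km³; 0.13 × 1.388×10^4 × (909/1028) = 1595 km³ of water.
Svalane: 0.13 × 31.4 km³ × (909/1028) = 3.609 km³ of water.
Total added water ≈ 6.265×10^12 m³ over 3.53×10^14 m² → Δh = 0.0178 m = 1.78 cm.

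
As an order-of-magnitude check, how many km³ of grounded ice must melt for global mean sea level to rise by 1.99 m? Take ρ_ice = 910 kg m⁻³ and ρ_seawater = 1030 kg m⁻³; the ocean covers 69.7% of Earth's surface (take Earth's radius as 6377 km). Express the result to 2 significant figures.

≈ 8.0×10^5 km³

Required water volume = Δh × A = 1.99 m × 3.56×10^14 m² = 7.088×10^14 m³ = 7.088×10^5 km³.
Ice volume = water volume × ρ_w/ρ_ice = 7.088×10^5 × 1030/910 = 8.0×10^5 km³.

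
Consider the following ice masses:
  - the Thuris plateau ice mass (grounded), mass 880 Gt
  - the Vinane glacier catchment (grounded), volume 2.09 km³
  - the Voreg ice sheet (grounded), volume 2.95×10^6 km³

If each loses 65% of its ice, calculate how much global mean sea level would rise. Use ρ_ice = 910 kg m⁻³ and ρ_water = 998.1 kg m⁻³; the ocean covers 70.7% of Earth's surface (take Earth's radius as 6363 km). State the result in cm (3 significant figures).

≈ 486 cm

Thuris: 0.65 × 880 Gt = 5.720×10^14 kg; dividing by ρ_w = 998.1 kg m⁻³ gives 5.731×10^11 m³ of water.
Vinane: 0.65 × 2.09 km³ × (910/998.1) = 1.239 km³ of water.
Voreg: 0.65 × 2.95×10^6 km³ × (910/998.1) = 1.748×10^6 km³ of water.
Total added water ≈ 1.749×10^15 m³ over 3.60×10^14 m² → Δh = 4.86 m = 486 cm.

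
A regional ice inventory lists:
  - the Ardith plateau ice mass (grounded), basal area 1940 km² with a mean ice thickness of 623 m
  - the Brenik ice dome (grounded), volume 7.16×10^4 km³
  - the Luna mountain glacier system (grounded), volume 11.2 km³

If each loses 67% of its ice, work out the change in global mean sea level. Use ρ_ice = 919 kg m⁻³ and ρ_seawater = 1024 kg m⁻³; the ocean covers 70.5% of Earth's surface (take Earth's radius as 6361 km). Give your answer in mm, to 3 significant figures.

Ardith: ice volume = 1940 km² × 623 m = 1209 km³; 0.67 × 1209 × (919/1024) = 726.7 km³ of water.
Brenik: 0.67 × 7.16×10^4 km³ × (919/1024) = 4.305×10^4 km³ of water.
Luna: 0.67 × 11.2 km³ × (919/1024) = 6.735 km³ of water.
Total added water ≈ 4.379×10^13 m³ over 3.58×10^14 m² → Δh = 0.122 m = 122 mm.

≈ 122 mm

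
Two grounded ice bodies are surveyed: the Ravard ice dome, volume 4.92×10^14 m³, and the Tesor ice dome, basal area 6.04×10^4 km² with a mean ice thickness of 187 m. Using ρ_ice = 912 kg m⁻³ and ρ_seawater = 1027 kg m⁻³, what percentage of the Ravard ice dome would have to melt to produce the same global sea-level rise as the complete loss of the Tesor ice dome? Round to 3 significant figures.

Equal sea-level rise means equal mass of meltwater, i.e. equal mass of ice lost.
Ice mass of Tesor: 1.030×10^16 kg; ice mass of Ravard: 4.487×10^17 kg.
Fraction required = 1.030×10^16 / 4.487×10^17 = 0.0230 → 2.30 %.

≈ 2.30 %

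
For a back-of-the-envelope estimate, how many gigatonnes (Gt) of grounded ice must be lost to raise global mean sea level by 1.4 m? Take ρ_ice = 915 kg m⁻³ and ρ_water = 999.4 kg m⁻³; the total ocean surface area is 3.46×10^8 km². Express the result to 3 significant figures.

≈ 4.84×10^5 Gt

Required water volume = Δh × A = 1.4 m × 3.46×10^14 m² = 4.844×10^14 m³.
ρ_w = 999.4 kg m⁻³, so the mass of water = 4.844×10^14 m³ × 999.4 kg m⁻³ = 4.841×10^17 kg = 4.84×10^5 Gt (and the same mass of ice, by conservation).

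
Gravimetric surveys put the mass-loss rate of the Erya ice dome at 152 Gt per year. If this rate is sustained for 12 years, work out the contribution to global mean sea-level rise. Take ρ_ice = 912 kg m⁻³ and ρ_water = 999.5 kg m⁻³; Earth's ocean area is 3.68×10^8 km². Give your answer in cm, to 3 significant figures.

Total mass lost = 152 Gt/yr × 12 yr = 1824 Gt = 1.824×10^15 kg.
ρ_w = 999.5 kg m⁻³, so water volume = 1.824×10^15 / 999.5 = 1.825×10^12 m³.
Δh = 1.825×10^12 / 3.68×10^14 = 4.96×10^-3 m = 0.496 cm.

≈ 0.496 cm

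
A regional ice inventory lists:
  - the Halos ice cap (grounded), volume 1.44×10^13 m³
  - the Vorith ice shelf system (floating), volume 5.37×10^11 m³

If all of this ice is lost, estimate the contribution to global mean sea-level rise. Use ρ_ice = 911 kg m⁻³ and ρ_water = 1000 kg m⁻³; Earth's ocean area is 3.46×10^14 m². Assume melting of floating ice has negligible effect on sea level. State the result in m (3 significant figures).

≈ 0.0379 m

Halos: 1.44×10^13 m³ × (911/1000) = 1.312×10^13 m³ of water.
The Vorith ice shelf system is floating and already displaces its own weight of water, so its melt adds essentially nothing to sea level.
Total added water ≈ 1.312×10^13 m³ over 3.46×10^14 m² → Δh = 0.0379 m.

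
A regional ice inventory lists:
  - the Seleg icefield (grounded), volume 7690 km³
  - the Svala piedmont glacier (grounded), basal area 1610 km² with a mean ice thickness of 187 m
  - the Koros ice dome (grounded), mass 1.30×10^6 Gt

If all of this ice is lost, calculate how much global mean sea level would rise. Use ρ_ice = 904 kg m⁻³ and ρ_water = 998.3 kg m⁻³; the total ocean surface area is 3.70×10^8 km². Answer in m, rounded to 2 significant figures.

≈ 3.5 m

Seleg: 7690 km³ × (904/998.3) = 6964 km³ of water.
Svala: ice volume = 1610 km² × 187 m = 301.1 km³; 301.1 × (904/998.3) = 272.6 km³ of water.
Koros: 1.30×10^6 Gt = 1.300×10^18 kg; dividing by ρ_w = 998.3 kg m⁻³ gives 1.302×10^15 m³ of water.
Total added water ≈ 1.309×10^15 m³ over 3.70×10^14 m² → Δh = 3.54 m.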